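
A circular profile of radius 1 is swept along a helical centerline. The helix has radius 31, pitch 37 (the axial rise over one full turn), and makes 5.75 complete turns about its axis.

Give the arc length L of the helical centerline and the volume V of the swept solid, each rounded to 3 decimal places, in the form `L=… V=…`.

2πR = 2π·31 = 194.778745
per-turn = √(194.778745² + 37²) = √(37938.7593 + 1369) = √39307.7593 = 198.261845
L = 5.75 × 198.261845 = 1140.005611
V = π·1² × L = 3.141593 × 1140.005611 = 3581.433252

L=1140.006 V=3581.433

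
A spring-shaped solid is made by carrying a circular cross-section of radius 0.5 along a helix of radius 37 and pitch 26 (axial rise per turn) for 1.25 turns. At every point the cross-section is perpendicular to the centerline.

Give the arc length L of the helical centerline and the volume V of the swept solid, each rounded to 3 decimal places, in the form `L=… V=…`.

2πR = 2π·37 = 232.477856
per-turn = √(232.477856² + 26²) = √(54045.9537 + 676) = √54721.9537 = 233.927240
L = 1.25 × 233.927240 = 292.409050
V = π·0.5² × L = 0.785398 × 292.409050 = 229.657531

L=292.409 V=229.658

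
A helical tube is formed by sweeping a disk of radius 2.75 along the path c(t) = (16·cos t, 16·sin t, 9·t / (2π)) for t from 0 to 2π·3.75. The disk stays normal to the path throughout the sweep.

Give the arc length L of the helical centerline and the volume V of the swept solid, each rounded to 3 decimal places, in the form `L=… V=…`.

L=378.499 V=8992.487

2πR = 2π·16 = 100.530965
per-turn = √(100.530965² + 9²) = √(10106.4749 + 81) = √10187.4749 = 100.933022
L = 3.75 × 100.933022 = 378.498832
V = π·2.75² × L = 23.758294 × 378.498832 = 8992.486698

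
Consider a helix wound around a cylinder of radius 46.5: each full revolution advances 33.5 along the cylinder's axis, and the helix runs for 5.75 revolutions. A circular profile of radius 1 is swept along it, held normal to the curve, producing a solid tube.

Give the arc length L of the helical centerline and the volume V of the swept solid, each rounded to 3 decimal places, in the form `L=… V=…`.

L=1690.974 V=5312.351

2πR = 2π·46.5 = 292.168117
per-turn = √(292.168117² + 33.5²) = √(85362.2085 + 1122.25) = √86484.4585 = 294.082401
L = 5.75 × 294.082401 = 1690.973805
V = π·1² × L = 3.141593 × 1690.973805 = 5312.350882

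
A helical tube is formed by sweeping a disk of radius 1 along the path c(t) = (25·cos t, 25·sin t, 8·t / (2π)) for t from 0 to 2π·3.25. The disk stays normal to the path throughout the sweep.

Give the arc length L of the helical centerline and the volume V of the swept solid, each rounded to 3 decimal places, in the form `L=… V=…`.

L=511.170 V=1605.889

2πR = 2π·25 = 157.079633
per-turn = √(157.079633² + 8²) = √(24674.0110 + 64) = √24738.0110 = 157.283219
L = 3.25 × 157.283219 = 511.170462
V = π·1² × L = 3.141593 × 511.170462 = 1605.889368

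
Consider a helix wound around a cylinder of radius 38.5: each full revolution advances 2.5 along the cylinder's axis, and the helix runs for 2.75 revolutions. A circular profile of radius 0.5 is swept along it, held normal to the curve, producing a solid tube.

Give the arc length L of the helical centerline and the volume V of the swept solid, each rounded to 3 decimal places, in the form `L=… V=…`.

L=665.268 V=522.500

2πR = 2π·38.5 = 241.902634
per-turn = √(241.902634² + 2.5²) = √(58516.8845 + 6.25) = √58523.1345 = 241.915552
L = 2.75 × 241.915552 = 665.267769
V = π·0.5² × L = 0.785398 × 665.267769 = 522.500084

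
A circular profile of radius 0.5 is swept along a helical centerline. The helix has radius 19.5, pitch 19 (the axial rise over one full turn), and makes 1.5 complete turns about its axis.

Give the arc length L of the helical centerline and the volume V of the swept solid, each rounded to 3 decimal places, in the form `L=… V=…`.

2πR = 2π·19.5 = 122.522113
per-turn = √(122.522113² + 19²) = √(15011.6683 + 361) = √15372.6683 = 123.986565
L = 1.5 × 123.986565 = 185.979847
V = π·0.5² × L = 0.785398 × 185.979847 = 146.068231

L=185.980 V=146.068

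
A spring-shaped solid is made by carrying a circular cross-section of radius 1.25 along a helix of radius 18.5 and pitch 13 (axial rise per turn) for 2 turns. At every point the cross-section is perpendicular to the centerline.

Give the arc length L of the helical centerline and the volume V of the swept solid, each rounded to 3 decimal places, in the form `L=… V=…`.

2πR = 2π·18.5 = 116.238928
per-turn = √(116.238928² + 13²) = √(13511.4884 + 169) = √13680.4884 = 116.963620
L = 2 × 116.963620 = 233.927240
V = π·1.25² × L = 4.908739 × 233.927240 = 1148.287655

L=233.927 V=1148.288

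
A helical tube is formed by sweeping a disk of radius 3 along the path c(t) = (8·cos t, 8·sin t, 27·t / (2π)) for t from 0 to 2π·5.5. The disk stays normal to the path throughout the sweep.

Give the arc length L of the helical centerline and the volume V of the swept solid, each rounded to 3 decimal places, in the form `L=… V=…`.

L=313.819 V=8873.028

2πR = 2π·8 = 50.265482
per-turn = √(50.265482² + 27²) = √(2526.6187 + 729) = √3255.6187 = 57.058029
L = 5.5 × 57.058029 = 313.819162
V = π·3² × L = 28.274334 × 313.819162 = 8873.027767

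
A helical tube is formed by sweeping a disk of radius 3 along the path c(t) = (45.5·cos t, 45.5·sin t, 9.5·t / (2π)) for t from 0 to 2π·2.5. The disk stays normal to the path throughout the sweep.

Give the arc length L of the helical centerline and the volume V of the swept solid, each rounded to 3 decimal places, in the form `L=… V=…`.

L=715.107 V=20219.169

2πR = 2π·45.5 = 285.884931
per-turn = √(285.884931² + 9.5²) = √(81730.1940 + 90.25) = √81820.4440 = 286.042731
L = 2.5 × 286.042731 = 715.106828
V = π·3² × L = 28.274334 × 715.106828 = 20219.169213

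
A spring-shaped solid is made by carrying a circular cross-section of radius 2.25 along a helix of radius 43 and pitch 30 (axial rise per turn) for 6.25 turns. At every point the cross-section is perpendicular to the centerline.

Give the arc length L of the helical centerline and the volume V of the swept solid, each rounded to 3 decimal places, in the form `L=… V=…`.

2πR = 2π·43 = 270.176968
per-turn = √(270.176968² + 30²) = √(72995.5942 + 900) = √73895.5942 = 271.837441
L = 6.25 × 271.837441 = 1698.984004
V = π·2.25² × L = 15.904313 × 1698.984004 = 27021.173060

L=1698.984 V=27021.173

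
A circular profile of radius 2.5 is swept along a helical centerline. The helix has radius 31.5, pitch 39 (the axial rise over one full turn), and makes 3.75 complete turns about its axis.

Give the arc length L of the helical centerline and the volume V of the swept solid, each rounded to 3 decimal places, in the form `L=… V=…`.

L=756.473 V=14853.318

2πR = 2π·31.5 = 197.920337
per-turn = √(197.920337² + 39²) = √(39172.4599 + 1521) = √40693.4599 = 201.726200
L = 3.75 × 201.726200 = 756.473251
V = π·2.5² × L = 19.634954 × 756.473251 = 14853.317549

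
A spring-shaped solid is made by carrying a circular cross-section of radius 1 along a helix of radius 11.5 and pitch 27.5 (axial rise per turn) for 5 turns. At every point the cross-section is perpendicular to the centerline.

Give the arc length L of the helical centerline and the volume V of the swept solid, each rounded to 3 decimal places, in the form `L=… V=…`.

L=386.564 V=1214.427

2πR = 2π·11.5 = 72.256631
per-turn = √(72.256631² + 27.5²) = √(5221.0207 + 756.25) = √5977.2707 = 77.312811
L = 5 × 77.312811 = 386.564054
V = π·1² × L = 3.141593 × 386.564054 = 1214.426794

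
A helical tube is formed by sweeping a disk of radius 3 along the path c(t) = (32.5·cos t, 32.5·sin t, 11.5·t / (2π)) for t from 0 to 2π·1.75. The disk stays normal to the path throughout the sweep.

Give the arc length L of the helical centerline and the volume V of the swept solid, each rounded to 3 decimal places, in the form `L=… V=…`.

L=357.922 V=10120.017

2πR = 2π·32.5 = 204.203522
per-turn = √(204.203522² + 11.5²) = √(41699.0786 + 132.25) = √41831.3286 = 204.527085
L = 1.75 × 204.527085 = 357.922399
V = π·3² × L = 28.274334 × 357.922399 = 10120.017418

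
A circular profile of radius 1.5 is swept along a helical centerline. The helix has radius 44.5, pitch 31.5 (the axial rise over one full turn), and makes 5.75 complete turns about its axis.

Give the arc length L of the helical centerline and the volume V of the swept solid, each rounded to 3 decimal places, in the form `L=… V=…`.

L=1617.881 V=11436.125

2πR = 2π·44.5 = 279.601746
per-turn = √(279.601746² + 31.5²) = √(78177.1365 + 992.25) = √79169.3865 = 281.370550
L = 5.75 × 281.370550 = 1617.880663
V = π·1.5² × L = 7.068583 × 1617.880663 = 11436.124512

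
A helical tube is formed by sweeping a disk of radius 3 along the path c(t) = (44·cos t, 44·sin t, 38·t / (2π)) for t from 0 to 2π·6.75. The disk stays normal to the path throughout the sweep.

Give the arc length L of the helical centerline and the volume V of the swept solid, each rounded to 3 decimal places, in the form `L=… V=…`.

2πR = 2π·44 = 276.460154
per-turn = √(276.460154² + 38²) = √(76430.2165 + 1444) = √77874.2165 = 279.059521
L = 6.75 × 279.059521 = 1883.651769
V = π·3² × L = 28.274334 × 1883.651769 = 53258.999047

L=1883.652 V=53258.999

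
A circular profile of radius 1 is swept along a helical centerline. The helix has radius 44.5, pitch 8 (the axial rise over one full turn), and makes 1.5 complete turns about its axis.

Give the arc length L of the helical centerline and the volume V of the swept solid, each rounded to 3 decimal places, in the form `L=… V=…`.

L=419.574 V=1318.131

2πR = 2π·44.5 = 279.601746
per-turn = √(279.601746² + 8²) = √(78177.1365 + 64) = √78241.1365 = 279.716171
L = 1.5 × 279.716171 = 419.574257
V = π·1² × L = 3.141593 × 419.574257 = 1318.131403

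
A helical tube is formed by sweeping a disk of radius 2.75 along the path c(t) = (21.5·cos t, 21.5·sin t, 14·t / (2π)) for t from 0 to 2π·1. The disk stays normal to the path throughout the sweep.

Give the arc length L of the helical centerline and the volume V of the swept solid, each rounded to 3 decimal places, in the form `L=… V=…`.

2πR = 2π·21.5 = 135.088484
per-turn = √(135.088484² + 14²) = √(18248.8985 + 196) = √18444.8985 = 135.811997
L = 1 × 135.811997 = 135.811997
V = π·2.75² × L = 23.758294 × 135.811997 = 3226.661414

L=135.812 V=3226.661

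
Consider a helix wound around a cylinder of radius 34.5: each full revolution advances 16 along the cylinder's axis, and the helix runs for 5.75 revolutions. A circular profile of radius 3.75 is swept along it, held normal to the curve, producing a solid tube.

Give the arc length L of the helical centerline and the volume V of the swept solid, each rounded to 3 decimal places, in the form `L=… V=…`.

L=1249.818 V=55215.249

2πR = 2π·34.5 = 216.769893
per-turn = √(216.769893² + 16²) = √(46989.1866 + 256) = √47245.1866 = 217.359579
L = 5.75 × 217.359579 = 1249.817579
V = π·3.75² × L = 44.178647 × 1249.817579 = 55215.249245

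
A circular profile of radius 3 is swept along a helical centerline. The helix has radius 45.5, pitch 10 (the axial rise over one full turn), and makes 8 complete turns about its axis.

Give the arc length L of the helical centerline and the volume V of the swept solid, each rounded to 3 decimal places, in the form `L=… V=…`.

L=2288.478 V=64705.196

2πR = 2π·45.5 = 285.884931
per-turn = √(285.884931² + 10²) = √(81730.1940 + 100) = √81830.1940 = 286.059774
L = 8 × 286.059774 = 2288.478188
V = π·3² × L = 28.274334 × 2288.478188 = 64705.196382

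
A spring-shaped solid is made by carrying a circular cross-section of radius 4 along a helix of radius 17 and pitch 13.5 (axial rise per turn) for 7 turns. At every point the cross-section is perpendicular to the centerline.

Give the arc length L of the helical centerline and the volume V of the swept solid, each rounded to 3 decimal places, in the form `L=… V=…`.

L=753.647 V=37882.441

2πR = 2π·17 = 106.814150
per-turn = √(106.814150² + 13.5²) = √(11409.2627 + 182.25) = √11591.5127 = 107.663888
L = 7 × 107.663888 = 753.647213
V = π·4² × L = 50.265482 × 753.647213 = 37882.440765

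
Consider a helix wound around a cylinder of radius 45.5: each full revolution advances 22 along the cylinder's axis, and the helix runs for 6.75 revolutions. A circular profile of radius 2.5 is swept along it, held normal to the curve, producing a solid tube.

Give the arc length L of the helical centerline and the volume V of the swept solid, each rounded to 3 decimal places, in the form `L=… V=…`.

L=1935.429 V=38002.053

2πR = 2π·45.5 = 285.884931
per-turn = √(285.884931² + 22²) = √(81730.1940 + 484) = √82214.1940 = 286.730176
L = 6.75 × 286.730176 = 1935.428691
V = π·2.5² × L = 19.634954 × 1935.428691 = 38002.053474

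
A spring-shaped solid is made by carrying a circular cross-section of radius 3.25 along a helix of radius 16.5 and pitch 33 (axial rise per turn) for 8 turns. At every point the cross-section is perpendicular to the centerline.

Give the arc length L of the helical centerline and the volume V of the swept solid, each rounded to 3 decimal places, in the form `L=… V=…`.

L=870.384 V=28882.008

2πR = 2π·16.5 = 103.672558
per-turn = √(103.672558² + 33²) = √(10747.9992 + 1089) = √11836.9992 = 108.797974
L = 8 × 108.797974 = 870.383794
V = π·3.25² × L = 33.183072 × 870.383794 = 28882.008445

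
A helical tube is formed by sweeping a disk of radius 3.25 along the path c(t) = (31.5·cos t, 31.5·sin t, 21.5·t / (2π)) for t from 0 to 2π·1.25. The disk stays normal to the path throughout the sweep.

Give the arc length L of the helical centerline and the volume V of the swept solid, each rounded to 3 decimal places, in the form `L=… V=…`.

2πR = 2π·31.5 = 197.920337
per-turn = √(197.920337² + 21.5²) = √(39172.4599 + 462.25) = √39634.7099 = 199.084680
L = 1.25 × 199.084680 = 248.855850
V = π·3.25² × L = 33.183072 × 248.855850 = 8257.801695

L=248.856 V=8257.802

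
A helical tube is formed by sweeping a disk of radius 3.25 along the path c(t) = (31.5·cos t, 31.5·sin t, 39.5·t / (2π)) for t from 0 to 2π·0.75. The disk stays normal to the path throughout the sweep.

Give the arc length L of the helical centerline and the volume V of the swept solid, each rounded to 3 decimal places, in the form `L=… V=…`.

L=151.368 V=5022.842

2πR = 2π·31.5 = 197.920337
per-turn = √(197.920337² + 39.5²) = √(39172.4599 + 1560.25) = √40732.7099 = 201.823462
L = 0.75 × 201.823462 = 151.367597
V = π·3.25² × L = 33.183072 × 151.367597 = 5022.841918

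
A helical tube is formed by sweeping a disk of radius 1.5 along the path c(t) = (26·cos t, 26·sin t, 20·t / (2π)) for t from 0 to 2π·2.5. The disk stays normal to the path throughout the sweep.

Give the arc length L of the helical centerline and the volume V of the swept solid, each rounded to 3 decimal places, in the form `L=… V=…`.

2πR = 2π·26 = 163.362818
per-turn = √(163.362818² + 20²) = √(26687.4103 + 400) = √27087.4103 = 164.582533
L = 2.5 × 164.582533 = 411.456334
V = π·1.5² × L = 7.068583 × 411.456334 = 2908.413438

L=411.456 V=2908.413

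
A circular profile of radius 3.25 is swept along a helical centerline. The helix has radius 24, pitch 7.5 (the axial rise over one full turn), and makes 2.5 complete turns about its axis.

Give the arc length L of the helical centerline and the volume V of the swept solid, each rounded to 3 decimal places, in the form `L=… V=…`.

2πR = 2π·24 = 150.796447
per-turn = √(150.796447² + 7.5²) = √(22739.5685 + 56.25) = √22795.8185 = 150.982842
L = 2.5 × 150.982842 = 377.457105
V = π·3.25² × L = 33.183072 × 377.457105 = 12525.186434

L=377.457 V=12525.186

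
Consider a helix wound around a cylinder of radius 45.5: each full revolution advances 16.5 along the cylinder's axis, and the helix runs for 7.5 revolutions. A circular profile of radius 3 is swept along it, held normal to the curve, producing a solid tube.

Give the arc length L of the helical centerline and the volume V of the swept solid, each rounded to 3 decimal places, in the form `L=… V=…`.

2πR = 2π·45.5 = 285.884931
per-turn = √(285.884931² + 16.5²) = √(81730.1940 + 272.25) = √82002.4440 = 286.360689
L = 7.5 × 286.360689 = 2147.705165
V = π·3² × L = 28.274334 × 2147.705165 = 60724.932928

L=2147.705 V=60724.933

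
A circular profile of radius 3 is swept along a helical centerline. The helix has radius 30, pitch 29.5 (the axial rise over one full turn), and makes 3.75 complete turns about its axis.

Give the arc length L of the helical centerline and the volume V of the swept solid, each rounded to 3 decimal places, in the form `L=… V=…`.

2πR = 2π·30 = 188.495559
per-turn = √(188.495559² + 29.5²) = √(35530.5758 + 870.25) = √36400.8258 = 190.790005
L = 3.75 × 190.790005 = 715.462517
V = π·3² × L = 28.274334 × 715.462517 = 20229.226090

L=715.463 V=20229.226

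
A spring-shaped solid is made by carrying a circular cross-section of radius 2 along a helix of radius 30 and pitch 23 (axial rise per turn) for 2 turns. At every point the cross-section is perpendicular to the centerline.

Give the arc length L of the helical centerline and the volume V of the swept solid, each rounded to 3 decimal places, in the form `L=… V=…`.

2πR = 2π·30 = 188.495559
per-turn = √(188.495559² + 23²) = √(35530.5758 + 529) = √36059.5758 = 189.893591
L = 2 × 189.893591 = 379.787182
V = π·2² × L = 12.566371 × 379.787182 = 4772.546480

L=379.787 V=4772.546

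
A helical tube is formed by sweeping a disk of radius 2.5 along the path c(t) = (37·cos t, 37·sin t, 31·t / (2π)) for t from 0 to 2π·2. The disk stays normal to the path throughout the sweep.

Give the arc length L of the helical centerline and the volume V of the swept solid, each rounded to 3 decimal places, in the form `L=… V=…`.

L=469.071 V=9210.192

2πR = 2π·37 = 232.477856
per-turn = √(232.477856² + 31²) = √(54045.9537 + 961) = √55006.9537 = 234.535613
L = 2 × 234.535613 = 469.071226
V = π·2.5² × L = 19.634954 × 469.071226 = 9210.191980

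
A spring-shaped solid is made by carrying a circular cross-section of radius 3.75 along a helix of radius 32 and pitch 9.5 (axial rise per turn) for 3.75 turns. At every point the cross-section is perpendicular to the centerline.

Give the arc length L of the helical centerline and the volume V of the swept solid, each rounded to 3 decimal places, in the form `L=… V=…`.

L=754.823 V=33347.076

2πR = 2π·32 = 201.061930
per-turn = √(201.061930² + 9.5²) = √(40425.8996 + 90.25) = √40516.1496 = 201.286238
L = 3.75 × 201.286238 = 754.823393
V = π·3.75² × L = 44.178647 × 754.823393 = 33347.075979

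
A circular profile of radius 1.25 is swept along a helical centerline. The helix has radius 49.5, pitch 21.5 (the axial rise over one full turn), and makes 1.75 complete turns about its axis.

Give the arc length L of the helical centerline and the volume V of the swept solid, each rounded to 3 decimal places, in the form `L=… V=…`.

2πR = 2π·49.5 = 311.017673
per-turn = √(311.017673² + 21.5²) = √(96731.9927 + 462.25) = √97194.2427 = 311.759912
L = 1.75 × 311.759912 = 545.579846
V = π·1.25² × L = 4.908739 × 545.579846 = 2678.108807

L=545.580 V=2678.109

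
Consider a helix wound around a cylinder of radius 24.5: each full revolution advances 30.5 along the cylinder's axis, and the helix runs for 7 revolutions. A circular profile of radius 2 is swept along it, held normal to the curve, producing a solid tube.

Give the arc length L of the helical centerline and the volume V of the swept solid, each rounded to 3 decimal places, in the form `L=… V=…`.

L=1098.513 V=13804.324

2πR = 2π·24.5 = 153.938040
per-turn = √(153.938040² + 30.5²) = √(23696.9202 + 930.25) = √24627.1702 = 156.930463
L = 7 × 156.930463 = 1098.513240
V = π·2² × L = 12.566371 × 1098.513240 = 13804.324497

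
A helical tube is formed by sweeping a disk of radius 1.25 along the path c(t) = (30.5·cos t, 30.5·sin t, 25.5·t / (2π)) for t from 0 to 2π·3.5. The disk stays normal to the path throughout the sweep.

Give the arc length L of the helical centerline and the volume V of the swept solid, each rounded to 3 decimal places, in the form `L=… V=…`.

2πR = 2π·30.5 = 191.637152
per-turn = √(191.637152² + 25.5²) = √(36724.7980 + 650.25) = √37375.0480 = 193.326273
L = 3.5 × 193.326273 = 676.641957
V = π·1.25² × L = 4.908739 × 676.641957 = 3321.458438

L=676.642 V=3321.458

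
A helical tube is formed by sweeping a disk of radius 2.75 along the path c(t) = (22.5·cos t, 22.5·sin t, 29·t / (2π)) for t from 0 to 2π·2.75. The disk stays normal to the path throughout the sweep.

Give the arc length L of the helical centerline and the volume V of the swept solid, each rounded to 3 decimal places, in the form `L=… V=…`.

2πR = 2π·22.5 = 141.371669
per-turn = √(141.371669² + 29²) = √(19985.9489 + 841) = √20826.9489 = 144.315449
L = 2.75 × 144.315449 = 396.867486
V = π·2.75² × L = 23.758294 × 396.867486 = 9428.894578

L=396.867 V=9428.895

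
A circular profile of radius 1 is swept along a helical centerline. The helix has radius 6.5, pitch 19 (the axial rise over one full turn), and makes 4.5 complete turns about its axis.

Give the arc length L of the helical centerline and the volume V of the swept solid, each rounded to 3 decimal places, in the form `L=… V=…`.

2πR = 2π·6.5 = 40.840704
per-turn = √(40.840704² + 19²) = √(1667.9631 + 361) = √2028.9631 = 45.044013
L = 4.5 × 45.044013 = 202.698060
V = π·1² × L = 3.141593 × 202.698060 = 636.794737

L=202.698 V=636.795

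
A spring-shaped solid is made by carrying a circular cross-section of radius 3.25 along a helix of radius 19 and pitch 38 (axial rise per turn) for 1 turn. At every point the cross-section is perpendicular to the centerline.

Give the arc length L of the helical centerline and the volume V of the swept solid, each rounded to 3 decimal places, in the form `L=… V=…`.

L=125.283 V=4157.259

2πR = 2π·19 = 119.380521
per-turn = √(119.380521² + 38²) = √(14251.7088 + 1444) = √15695.7088 = 125.282516
L = 1 × 125.282516 = 125.282516
V = π·3.25² × L = 33.183072 × 125.282516 = 4157.258791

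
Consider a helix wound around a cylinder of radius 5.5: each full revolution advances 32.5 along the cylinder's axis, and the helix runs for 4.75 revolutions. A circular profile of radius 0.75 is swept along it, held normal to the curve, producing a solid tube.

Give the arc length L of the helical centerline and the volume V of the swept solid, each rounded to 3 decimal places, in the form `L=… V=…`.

L=225.336 V=398.201

2πR = 2π·5.5 = 34.557519
per-turn = √(34.557519² + 32.5²) = √(1194.2221 + 1056.25) = √2250.4721 = 47.439141
L = 4.75 × 47.439141 = 225.335921
V = π·0.75² × L = 1.767146 × 225.335921 = 398.201442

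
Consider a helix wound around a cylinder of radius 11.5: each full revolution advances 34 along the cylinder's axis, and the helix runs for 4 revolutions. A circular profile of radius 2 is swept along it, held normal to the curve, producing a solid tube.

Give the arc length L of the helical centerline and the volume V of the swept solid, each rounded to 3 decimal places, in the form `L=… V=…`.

2πR = 2π·11.5 = 72.256631
per-turn = √(72.256631² + 34²) = √(5221.0207 + 1156) = √6377.0207 = 79.856250
L = 4 × 79.856250 = 319.425002
V = π·2² × L = 12.566371 × 319.425002 = 4014.012954

L=319.425 V=4014.013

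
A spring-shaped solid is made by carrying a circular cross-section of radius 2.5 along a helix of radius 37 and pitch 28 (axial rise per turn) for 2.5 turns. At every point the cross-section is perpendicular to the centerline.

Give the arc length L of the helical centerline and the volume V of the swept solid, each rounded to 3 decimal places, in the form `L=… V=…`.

L=585.395 V=11494.202

2πR = 2π·37 = 232.477856
per-turn = √(232.477856² + 28²) = √(54045.9537 + 784) = √54829.9537 = 234.157967
L = 2.5 × 234.157967 = 585.394919
V = π·2.5² × L = 19.634954 × 585.394919 = 11494.202347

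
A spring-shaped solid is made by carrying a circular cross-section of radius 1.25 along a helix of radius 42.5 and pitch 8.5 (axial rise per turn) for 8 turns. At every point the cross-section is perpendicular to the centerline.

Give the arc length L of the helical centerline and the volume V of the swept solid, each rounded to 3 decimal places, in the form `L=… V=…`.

L=2137.365 V=10491.766

2πR = 2π·42.5 = 267.035376
per-turn = √(267.035376² + 8.5²) = √(71307.8918 + 72.25) = √71380.1418 = 267.170623
L = 8 × 267.170623 = 2137.364984
V = π·1.25² × L = 4.908739 × 2137.364984 = 10491.765831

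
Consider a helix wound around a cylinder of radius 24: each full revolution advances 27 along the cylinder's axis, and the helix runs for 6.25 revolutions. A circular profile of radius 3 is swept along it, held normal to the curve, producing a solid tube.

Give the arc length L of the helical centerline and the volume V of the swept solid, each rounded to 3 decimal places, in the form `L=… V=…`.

L=957.466 V=27071.711

2πR = 2π·24 = 150.796447
per-turn = √(150.796447² + 27²) = √(22739.5685 + 729) = √23468.5685 = 153.194545
L = 6.25 × 153.194545 = 957.465905
V = π·3² × L = 28.274334 × 957.465905 = 27071.710669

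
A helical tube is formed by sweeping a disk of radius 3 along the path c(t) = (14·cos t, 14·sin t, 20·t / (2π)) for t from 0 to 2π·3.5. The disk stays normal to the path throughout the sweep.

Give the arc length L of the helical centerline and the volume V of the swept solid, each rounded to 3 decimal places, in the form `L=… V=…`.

2πR = 2π·14 = 87.964594
per-turn = √(87.964594² + 20²) = √(7737.7699 + 400) = √8137.7699 = 90.209588
L = 3.5 × 90.209588 = 315.733560
V = π·3² × L = 28.274334 × 315.733560 = 8927.156082

L=315.734 V=8927.156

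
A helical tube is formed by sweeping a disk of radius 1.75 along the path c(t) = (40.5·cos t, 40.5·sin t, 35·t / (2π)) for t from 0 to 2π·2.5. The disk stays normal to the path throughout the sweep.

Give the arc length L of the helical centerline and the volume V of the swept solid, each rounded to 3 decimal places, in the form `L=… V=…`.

L=642.162 V=6178.320

2πR = 2π·40.5 = 254.469005
per-turn = √(254.469005² + 35²) = √(64754.4745 + 1225) = √65979.4745 = 256.864701
L = 2.5 × 256.864701 = 642.161752
V = π·1.75² × L = 9.621128 × 642.161752 = 6178.320091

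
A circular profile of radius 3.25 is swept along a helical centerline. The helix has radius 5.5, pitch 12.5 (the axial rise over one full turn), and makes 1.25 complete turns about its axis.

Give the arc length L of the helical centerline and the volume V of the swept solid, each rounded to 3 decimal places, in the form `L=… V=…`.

2πR = 2π·5.5 = 34.557519
per-turn = √(34.557519² + 12.5²) = √(1194.2221 + 156.25) = √1350.4721 = 36.748770
L = 1.25 × 36.748770 = 45.935963
V = π·3.25² × L = 33.183072 × 45.935963 = 1524.296390

L=45.936 V=1524.296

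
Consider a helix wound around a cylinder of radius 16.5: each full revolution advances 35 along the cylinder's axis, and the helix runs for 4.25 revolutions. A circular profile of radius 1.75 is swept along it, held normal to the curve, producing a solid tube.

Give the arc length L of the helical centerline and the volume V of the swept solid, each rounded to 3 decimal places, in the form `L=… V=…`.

2πR = 2π·16.5 = 103.672558
per-turn = √(103.672558² + 35²) = √(10747.9992 + 1225) = √11972.9992 = 109.421201
L = 4.25 × 109.421201 = 465.040104
V = π·1.75² × L = 9.621128 × 465.040104 = 4474.210130

L=465.040 V=4474.210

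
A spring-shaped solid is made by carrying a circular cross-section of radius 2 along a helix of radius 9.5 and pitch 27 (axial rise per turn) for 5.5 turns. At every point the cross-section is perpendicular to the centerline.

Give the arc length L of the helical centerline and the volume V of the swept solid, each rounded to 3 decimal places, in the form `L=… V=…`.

2πR = 2π·9.5 = 59.690260
per-turn = √(59.690260² + 27²) = √(3562.9272 + 729) = √4291.9272 = 65.512802
L = 5.5 × 65.512802 = 360.320409
V = π·2² × L = 12.566371 × 360.320409 = 4527.919805

L=360.320 V=4527.920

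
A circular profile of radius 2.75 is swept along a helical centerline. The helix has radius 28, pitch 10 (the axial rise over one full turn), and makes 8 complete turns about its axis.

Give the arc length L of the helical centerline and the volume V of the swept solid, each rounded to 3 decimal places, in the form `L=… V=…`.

2πR = 2π·28 = 175.929189
per-turn = √(175.929189² + 10²) = √(30951.0794 + 100) = √31051.0794 = 176.213165
L = 8 × 176.213165 = 1409.705317
V = π·2.75² × L = 23.758294 × 1409.705317 = 33492.194007

L=1409.705 V=33492.194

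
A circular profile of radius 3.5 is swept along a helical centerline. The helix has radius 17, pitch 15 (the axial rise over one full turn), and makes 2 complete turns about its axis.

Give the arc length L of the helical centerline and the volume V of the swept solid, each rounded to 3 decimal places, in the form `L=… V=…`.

2πR = 2π·17 = 106.814150
per-turn = √(106.814150² + 15²) = √(11409.2627 + 225) = √11634.2627 = 107.862239
L = 2 × 107.862239 = 215.724479
V = π·3.5² × L = 38.484510 × 215.724479 = 8302.050863

L=215.724 V=8302.051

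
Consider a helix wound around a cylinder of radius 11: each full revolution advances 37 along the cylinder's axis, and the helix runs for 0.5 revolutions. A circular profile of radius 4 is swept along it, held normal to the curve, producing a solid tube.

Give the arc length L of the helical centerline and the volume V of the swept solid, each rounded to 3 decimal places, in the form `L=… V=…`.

L=39.198 V=1970.299

2πR = 2π·11 = 69.115038
per-turn = √(69.115038² + 37²) = √(4776.8885 + 1369) = √6145.8885 = 78.395718
L = 0.5 × 78.395718 = 39.197859
V = π·4² × L = 50.265482 × 39.197859 = 1970.299283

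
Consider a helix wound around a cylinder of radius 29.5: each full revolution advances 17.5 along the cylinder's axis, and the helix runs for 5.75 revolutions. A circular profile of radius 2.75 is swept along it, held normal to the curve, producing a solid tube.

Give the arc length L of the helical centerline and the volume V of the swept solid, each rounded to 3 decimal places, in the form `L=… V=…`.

2πR = 2π·29.5 = 185.353967
per-turn = √(185.353967² + 17.5²) = √(34356.0929 + 306.25) = √34662.3429 = 186.178256
L = 5.75 × 186.178256 = 1070.524971
V = π·2.75² × L = 23.758294 × 1070.524971 = 25433.847461

L=1070.525 V=25433.847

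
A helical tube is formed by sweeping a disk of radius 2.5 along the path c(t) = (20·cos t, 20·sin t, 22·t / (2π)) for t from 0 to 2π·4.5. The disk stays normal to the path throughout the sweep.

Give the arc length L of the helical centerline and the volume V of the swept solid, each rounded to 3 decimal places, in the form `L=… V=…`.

2πR = 2π·20 = 125.663706
per-turn = √(125.663706² + 22²) = √(15791.3670 + 484) = √16275.3670 = 127.574947
L = 4.5 × 127.574947 = 574.087260
V = π·2.5² × L = 19.634954 × 574.087260 = 11272.176999

L=574.087 V=11272.177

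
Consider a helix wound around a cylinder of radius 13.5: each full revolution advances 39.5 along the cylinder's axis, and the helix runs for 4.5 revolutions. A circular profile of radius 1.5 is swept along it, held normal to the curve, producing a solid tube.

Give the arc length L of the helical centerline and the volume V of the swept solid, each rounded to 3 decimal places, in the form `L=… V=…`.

2πR = 2π·13.5 = 84.823002
per-turn = √(84.823002² + 39.5²) = √(7194.9416 + 1560.25) = √8755.1916 = 93.569181
L = 4.5 × 93.569181 = 421.061314
V = π·1.5² × L = 7.068583 × 421.061314 = 2976.307044

L=421.061 V=2976.307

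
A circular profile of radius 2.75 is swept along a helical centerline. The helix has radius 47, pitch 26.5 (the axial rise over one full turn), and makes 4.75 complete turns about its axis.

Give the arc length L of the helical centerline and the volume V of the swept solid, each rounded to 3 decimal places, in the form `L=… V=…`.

L=1408.358 V=33460.174

2πR = 2π·47 = 295.309709
per-turn = √(295.309709² + 26.5²) = √(87207.8245 + 702.25) = √87910.0745 = 296.496331
L = 4.75 × 296.496331 = 1408.357574
V = π·2.75² × L = 23.758294 × 1408.357574 = 33460.173919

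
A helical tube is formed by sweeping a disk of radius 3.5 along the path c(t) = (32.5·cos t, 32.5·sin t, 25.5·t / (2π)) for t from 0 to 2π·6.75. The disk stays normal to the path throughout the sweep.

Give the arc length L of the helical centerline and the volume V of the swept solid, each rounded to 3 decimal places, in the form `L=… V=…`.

L=1389.079 V=53458.036

2πR = 2π·32.5 = 204.203522
per-turn = √(204.203522² + 25.5²) = √(41699.0786 + 650.25) = √42349.3286 = 205.789525
L = 6.75 × 205.789525 = 1389.079294
V = π·3.5² × L = 38.484510 × 1389.079294 = 53458.035977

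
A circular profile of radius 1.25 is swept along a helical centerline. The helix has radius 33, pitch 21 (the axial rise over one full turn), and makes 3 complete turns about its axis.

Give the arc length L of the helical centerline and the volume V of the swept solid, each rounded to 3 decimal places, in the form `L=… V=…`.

L=625.218 V=3069.029

2πR = 2π·33 = 207.345115
per-turn = √(207.345115² + 21²) = √(42991.9968 + 441) = √43432.9968 = 208.405846
L = 3 × 208.405846 = 625.217539
V = π·1.25² × L = 4.908739 × 625.217539 = 3069.029417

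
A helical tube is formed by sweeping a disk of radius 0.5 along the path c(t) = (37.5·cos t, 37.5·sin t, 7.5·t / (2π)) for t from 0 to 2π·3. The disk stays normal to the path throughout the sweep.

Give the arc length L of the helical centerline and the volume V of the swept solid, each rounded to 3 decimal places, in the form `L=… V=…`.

2πR = 2π·37.5 = 235.619449
per-turn = √(235.619449² + 7.5²) = √(55516.5248 + 56.25) = √55572.7748 = 235.738785
L = 3 × 235.738785 = 707.216355
V = π·0.5² × L = 0.785398 × 707.216355 = 555.446426

L=707.216 V=555.446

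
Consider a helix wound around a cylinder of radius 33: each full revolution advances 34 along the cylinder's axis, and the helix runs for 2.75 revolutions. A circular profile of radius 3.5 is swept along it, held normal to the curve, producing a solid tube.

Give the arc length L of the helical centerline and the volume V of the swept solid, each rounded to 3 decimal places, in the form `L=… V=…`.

2πR = 2π·33 = 207.345115
per-turn = √(207.345115² + 34²) = √(42991.9968 + 1156) = √44147.9968 = 210.114247
L = 2.75 × 210.114247 = 577.814179
V = π·3.5² × L = 38.484510 × 577.814179 = 22236.895558

L=577.814 V=22236.896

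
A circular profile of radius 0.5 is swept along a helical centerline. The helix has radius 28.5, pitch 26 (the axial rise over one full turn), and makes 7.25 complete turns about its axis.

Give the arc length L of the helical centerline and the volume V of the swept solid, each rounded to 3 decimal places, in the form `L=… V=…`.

L=1311.876 V=1030.345

2πR = 2π·28.5 = 179.070781
per-turn = √(179.070781² + 26²) = √(32066.3447 + 676) = √32742.3447 = 180.948459
L = 7.25 × 180.948459 = 1311.876325
V = π·0.5² × L = 0.785398 × 1311.876325 = 1030.345257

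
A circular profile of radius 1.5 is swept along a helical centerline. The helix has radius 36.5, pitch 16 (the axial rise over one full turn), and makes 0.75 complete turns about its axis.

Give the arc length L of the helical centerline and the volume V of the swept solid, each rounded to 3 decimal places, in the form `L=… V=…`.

2πR = 2π·36.5 = 229.336264
per-turn = √(229.336264² + 16²) = √(52595.1219 + 256) = √52851.1219 = 229.893719
L = 0.75 × 229.893719 = 172.420289
V = π·1.5² × L = 7.068583 × 172.420289 = 1218.767204

L=172.420 V=1218.767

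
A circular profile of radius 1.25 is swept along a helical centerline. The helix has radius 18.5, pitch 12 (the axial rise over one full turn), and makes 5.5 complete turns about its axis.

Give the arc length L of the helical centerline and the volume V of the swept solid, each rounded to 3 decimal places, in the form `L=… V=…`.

L=642.712 V=3154.904

2πR = 2π·18.5 = 116.238928
per-turn = √(116.238928² + 12²) = √(13511.4884 + 144) = √13655.4884 = 116.856700
L = 5.5 × 116.856700 = 642.711852
V = π·1.25² × L = 4.908739 × 642.711852 = 3154.904427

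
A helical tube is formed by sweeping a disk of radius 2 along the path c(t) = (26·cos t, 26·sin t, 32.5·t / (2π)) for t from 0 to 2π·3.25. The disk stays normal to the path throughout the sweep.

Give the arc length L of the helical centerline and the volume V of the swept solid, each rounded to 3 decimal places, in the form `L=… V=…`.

L=541.334 V=6802.603

2πR = 2π·26 = 163.362818
per-turn = √(163.362818² + 32.5²) = √(26687.4103 + 1056.25) = √27743.6603 = 166.564283
L = 3.25 × 166.564283 = 541.333919
V = π·2² × L = 12.566371 × 541.333919 = 6802.602653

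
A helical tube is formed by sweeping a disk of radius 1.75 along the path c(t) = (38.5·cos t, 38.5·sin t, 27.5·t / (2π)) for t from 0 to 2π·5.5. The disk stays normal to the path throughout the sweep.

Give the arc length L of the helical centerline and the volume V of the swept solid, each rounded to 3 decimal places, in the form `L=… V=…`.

2πR = 2π·38.5 = 241.902634
per-turn = √(241.902634² + 27.5²) = √(58516.8845 + 756.25) = √59273.1345 = 243.460745
L = 5.5 × 243.460745 = 1339.034099
V = π·1.75² × L = 9.621128 × 1339.034099 = 12883.017796

L=1339.034 V=12883.018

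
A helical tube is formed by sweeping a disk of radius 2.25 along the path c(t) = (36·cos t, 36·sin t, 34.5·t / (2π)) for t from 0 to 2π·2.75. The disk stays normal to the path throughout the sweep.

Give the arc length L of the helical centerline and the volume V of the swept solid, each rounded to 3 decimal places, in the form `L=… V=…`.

L=629.229 V=10007.456

2πR = 2π·36 = 226.194671
per-turn = √(226.194671² + 34.5²) = √(51164.0292 + 1190.25) = √52354.2792 = 228.810575
L = 2.75 × 228.810575 = 629.229081
V = π·2.25² × L = 15.904313 × 629.229081 = 10007.456135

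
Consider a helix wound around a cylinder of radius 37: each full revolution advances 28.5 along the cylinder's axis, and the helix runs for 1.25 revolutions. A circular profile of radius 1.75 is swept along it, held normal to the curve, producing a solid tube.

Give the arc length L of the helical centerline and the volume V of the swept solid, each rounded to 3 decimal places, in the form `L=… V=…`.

L=292.773 V=2816.805

2πR = 2π·37 = 232.477856
per-turn = √(232.477856² + 28.5²) = √(54045.9537 + 812.25) = √54858.2037 = 234.218282
L = 1.25 × 234.218282 = 292.772853
V = π·1.75² × L = 9.621128 × 292.772853 = 2816.804945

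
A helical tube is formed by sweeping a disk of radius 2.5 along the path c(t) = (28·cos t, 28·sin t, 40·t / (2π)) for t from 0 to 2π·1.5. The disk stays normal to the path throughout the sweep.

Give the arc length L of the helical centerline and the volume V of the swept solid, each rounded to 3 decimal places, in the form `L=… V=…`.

2πR = 2π·28 = 175.929189
per-turn = √(175.929189² + 40²) = √(30951.0794 + 1600) = √32551.0794 = 180.419177
L = 1.5 × 180.419177 = 270.628765
V = π·2.5² × L = 19.634954 × 270.628765 = 5313.783382

L=270.629 V=5313.783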